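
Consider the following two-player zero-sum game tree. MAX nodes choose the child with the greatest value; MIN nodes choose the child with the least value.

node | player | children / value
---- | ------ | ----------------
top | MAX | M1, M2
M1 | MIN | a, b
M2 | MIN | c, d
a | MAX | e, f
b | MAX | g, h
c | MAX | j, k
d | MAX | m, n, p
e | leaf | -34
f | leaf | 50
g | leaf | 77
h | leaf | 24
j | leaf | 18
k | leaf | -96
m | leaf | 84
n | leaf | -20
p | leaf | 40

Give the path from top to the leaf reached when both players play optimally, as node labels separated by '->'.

top -> M1 -> a -> f

a (MAX): max(-34, 50) = 50
b (MAX): max(77, 24) = 77
M1 (MIN): min(50, 77) = 50
c (MAX): max(18, -96) = 18
d (MAX): max(84, -20, 40) = 84
M2 (MIN): min(18, 84) = 18
top (MAX): max(50, 18) = 50
At top, MAX picks M1 (highest: 50).
At M1, MIN picks a (lowest: 50).
At a, MAX picks f (highest: 50).
Terminal value 50.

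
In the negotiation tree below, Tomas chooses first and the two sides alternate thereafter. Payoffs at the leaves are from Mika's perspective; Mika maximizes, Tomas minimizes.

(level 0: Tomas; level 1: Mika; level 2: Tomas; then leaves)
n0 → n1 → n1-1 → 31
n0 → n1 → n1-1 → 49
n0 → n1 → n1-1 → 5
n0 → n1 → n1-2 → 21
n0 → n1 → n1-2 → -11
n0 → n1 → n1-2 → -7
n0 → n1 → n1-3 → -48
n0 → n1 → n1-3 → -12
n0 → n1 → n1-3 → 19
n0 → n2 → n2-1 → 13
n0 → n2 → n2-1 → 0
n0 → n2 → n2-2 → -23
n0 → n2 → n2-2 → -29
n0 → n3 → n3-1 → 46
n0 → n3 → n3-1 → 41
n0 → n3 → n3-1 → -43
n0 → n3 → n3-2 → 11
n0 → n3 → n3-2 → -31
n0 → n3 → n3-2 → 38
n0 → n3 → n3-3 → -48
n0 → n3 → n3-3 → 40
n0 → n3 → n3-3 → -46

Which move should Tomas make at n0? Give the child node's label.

n1-1 (Tomas): min(31, 49, 5) = 5
n1-2 (Tomas): min(21, -11, -7) = -11
n1-3 (Tomas): min(-48, -12, 19) = -48
n1 (Mika): max(5, -11, -48) = 5
n2-1 (Tomas): min(13, 0) = 0
n2-2 (Tomas): min(-23, -29) = -29
n2 (Mika): max(0, -29) = 0
n3-1 (Tomas): min(46, 41, -43) = -43
n3-2 (Tomas): min(11, -31, 38) = -31
n3-3 (Tomas): min(-48, 40, -46) = -48
n3 (Mika): max(-43, -31, -48) = -31
n0 (Tomas): min(5, 0, -31) = -31
Tomas at n0 wants the lowest of {n1=5, n2=0, n3=-31}, so chooses n3.

n3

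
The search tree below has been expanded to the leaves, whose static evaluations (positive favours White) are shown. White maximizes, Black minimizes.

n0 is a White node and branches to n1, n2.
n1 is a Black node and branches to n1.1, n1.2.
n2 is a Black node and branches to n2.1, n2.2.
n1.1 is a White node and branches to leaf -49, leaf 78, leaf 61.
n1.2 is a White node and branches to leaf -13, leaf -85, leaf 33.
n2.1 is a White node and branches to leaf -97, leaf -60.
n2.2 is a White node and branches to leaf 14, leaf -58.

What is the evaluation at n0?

33

n1.1 (White): max(-49, 78, 61) = 78
n1.2 (White): max(-13, -85, 33) = 33
n1 (Black): min(78, 33) = 33
n2.1 (White): max(-97, -60) = -60
n2.2 (White): max(14, -58) = 14
n2 (Black): min(-60, 14) = -60
n0 (White): max(33, -60) = 33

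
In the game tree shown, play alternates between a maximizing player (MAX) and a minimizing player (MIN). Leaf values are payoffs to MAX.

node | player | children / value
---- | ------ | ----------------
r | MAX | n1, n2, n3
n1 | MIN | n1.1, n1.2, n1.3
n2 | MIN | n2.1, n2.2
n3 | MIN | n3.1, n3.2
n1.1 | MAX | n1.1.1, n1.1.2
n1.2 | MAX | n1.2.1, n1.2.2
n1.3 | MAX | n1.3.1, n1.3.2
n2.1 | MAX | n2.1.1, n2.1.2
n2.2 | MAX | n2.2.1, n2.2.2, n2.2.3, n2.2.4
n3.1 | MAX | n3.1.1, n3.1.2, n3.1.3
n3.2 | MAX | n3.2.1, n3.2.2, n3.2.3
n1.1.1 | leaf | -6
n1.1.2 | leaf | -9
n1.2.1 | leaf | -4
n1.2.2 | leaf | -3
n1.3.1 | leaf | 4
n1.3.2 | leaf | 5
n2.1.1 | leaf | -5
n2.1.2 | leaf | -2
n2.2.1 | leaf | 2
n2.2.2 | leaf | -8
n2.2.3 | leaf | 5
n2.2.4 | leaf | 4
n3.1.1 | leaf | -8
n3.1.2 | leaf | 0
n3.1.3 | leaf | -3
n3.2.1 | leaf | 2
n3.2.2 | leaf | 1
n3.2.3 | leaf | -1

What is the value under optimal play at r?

0

n1.1 (MAX): max(-6, -9) = -6
n1.2 (MAX): max(-4, -3) = -3
n1.3 (MAX): max(4, 5) = 5
n1 (MIN): min(-6, -3, 5) = -6
n2.1 (MAX): max(-5, -2) = -2
n2.2 (MAX): max(2, -8, 5, 4) = 5
n2 (MIN): min(-2, 5) = -2
n3.1 (MAX): max(-8, 0, -3) = 0
n3.2 (MAX): max(2, 1, -1) = 2
n3 (MIN): min(0, 2) = 0
r (MAX): max(-6, -2, 0) = 0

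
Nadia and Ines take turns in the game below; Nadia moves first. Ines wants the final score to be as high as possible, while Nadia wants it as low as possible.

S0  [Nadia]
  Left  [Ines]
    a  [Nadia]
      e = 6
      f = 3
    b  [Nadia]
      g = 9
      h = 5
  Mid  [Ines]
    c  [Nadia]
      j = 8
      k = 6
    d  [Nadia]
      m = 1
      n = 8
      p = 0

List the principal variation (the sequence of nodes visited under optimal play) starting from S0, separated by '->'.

S0 -> Left -> b -> h

a (Nadia): min(6, 3) = 3
b (Nadia): min(9, 5) = 5
Left (Ines): max(3, 5) = 5
c (Nadia): min(8, 6) = 6
d (Nadia): min(1, 8, 0) = 0
Mid (Ines): max(6, 0) = 6
S0 (Nadia): min(5, 6) = 5
At S0, Nadia picks Left (lowest: 5).
At Left, Ines picks b (highest: 5).
At b, Nadia picks h (lowest: 5).
Terminal value 5.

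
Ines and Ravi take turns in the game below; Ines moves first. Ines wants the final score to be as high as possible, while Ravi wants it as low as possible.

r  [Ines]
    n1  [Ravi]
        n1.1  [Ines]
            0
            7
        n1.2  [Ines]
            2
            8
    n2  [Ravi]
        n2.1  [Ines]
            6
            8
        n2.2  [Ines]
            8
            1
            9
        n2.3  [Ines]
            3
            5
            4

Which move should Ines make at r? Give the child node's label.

n1

n1.1 (Ines): max(0, 7) = 7
n1.2 (Ines): max(2, 8) = 8
n1 (Ravi): min(7, 8) = 7
n2.1 (Ines): max(6, 8) = 8
n2.2 (Ines): max(8, 1, 9) = 9
n2.3 (Ines): max(3, 5, 4) = 5
n2 (Ravi): min(8, 9, 5) = 5
r (Ines): max(7, 5) = 7
Ines at r wants the highest of {n1=7, n2=5}, so chooses n1.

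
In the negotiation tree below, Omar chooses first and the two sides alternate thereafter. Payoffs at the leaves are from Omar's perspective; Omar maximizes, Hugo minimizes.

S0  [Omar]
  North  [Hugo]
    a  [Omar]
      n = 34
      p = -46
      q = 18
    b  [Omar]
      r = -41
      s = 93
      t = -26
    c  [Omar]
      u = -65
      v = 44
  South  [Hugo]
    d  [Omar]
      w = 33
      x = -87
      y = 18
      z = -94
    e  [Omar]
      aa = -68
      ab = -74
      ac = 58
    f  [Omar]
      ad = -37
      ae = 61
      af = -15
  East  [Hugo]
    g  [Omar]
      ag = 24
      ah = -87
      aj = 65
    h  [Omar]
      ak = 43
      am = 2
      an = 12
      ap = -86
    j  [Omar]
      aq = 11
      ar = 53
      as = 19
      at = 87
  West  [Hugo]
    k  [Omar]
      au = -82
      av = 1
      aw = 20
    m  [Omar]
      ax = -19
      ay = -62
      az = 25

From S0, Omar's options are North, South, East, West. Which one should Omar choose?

a (Omar): max(34, -46, 18) = 34
b (Omar): max(-41, 93, -26) = 93
c (Omar): max(-65, 44) = 44
North (Hugo): min(34, 93, 44) = 34
d (Omar): max(33, -87, 18, -94) = 33
e (Omar): max(-68, -74, 58) = 58
f (Omar): max(-37, 61, -15) = 61
South (Hugo): min(33, 58, 61) = 33
g (Omar): max(24, -87, 65) = 65
h (Omar): max(43, 2, 12, -86) = 43
j (Omar): max(11, 53, 19, 87) = 87
East (Hugo): min(65, 43, 87) = 43
k (Omar): max(-82, 1, 20) = 20
m (Omar): max(-19, -62, 25) = 25
West (Hugo): min(20, 25) = 20
S0 (Omar): max(34, 33, 43, 20) = 43
Omar at S0 wants the highest of {North=34, South=33, East=43, West=20}, so chooses East.

East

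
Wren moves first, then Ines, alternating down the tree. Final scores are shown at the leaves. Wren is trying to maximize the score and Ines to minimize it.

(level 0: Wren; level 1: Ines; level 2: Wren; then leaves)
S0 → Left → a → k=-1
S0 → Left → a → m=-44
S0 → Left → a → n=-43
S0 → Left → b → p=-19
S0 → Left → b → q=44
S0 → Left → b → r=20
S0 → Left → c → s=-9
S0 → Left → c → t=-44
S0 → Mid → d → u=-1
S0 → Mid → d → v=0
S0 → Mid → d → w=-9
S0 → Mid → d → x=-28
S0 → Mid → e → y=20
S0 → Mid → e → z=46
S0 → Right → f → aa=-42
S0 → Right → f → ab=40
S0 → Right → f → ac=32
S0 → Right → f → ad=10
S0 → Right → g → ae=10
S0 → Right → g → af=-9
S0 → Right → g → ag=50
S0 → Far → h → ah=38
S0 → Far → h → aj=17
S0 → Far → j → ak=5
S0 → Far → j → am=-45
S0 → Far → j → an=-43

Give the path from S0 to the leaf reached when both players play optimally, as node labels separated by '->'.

a (Wren): max(-1, -44, -43) = -1
b (Wren): max(-19, 44, 20) = 44
c (Wren): max(-9, -44) = -9
Left (Ines): min(-1, 44, -9) = -9
d (Wren): max(-1, 0, -9, -28) = 0
e (Wren): max(20, 46) = 46
Mid (Ines): min(0, 46) = 0
f (Wren): max(-42, 40, 32, 10) = 40
g (Wren): max(10, -9, 50) = 50
Right (Ines): min(40, 50) = 40
h (Wren): max(38, 17) = 38
j (Wren): max(5, -45, -43) = 5
Far (Ines): min(38, 5) = 5
S0 (Wren): max(-9, 0, 40, 5) = 40
At S0, Wren picks Right (highest: 40).
At Right, Ines picks f (lowest: 40).
At f, Wren picks ab (highest: 40).
Terminal value 40.

S0 -> Right -> f -> ab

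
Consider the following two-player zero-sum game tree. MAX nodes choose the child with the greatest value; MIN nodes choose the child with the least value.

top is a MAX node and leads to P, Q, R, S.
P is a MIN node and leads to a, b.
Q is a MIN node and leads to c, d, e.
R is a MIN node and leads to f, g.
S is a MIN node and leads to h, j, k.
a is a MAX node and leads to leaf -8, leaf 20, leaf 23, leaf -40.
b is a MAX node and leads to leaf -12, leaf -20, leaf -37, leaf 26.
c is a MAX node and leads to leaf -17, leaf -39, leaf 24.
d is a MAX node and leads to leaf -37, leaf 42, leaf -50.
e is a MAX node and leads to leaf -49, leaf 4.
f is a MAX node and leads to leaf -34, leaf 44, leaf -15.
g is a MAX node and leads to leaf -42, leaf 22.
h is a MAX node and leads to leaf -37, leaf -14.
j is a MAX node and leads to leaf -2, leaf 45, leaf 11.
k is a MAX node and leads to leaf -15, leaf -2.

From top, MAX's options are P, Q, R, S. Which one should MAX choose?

a (MAX): max(-8, 20, 23, -40) = 23
b (MAX): max(-12, -20, -37, 26) = 26
P (MIN): min(23, 26) = 23
c (MAX): max(-17, -39, 24) = 24
d (MAX): max(-37, 42, -50) = 42
e (MAX): max(-49, 4) = 4
Q (MIN): min(24, 42, 4) = 4
f (MAX): max(-34, 44, -15) = 44
g (MAX): max(-42, 22) = 22
R (MIN): min(44, 22) = 22
h (MAX): max(-37, -14) = -14
j (MAX): max(-2, 45, 11) = 45
k (MAX): max(-15, -2) = -2
S (MIN): min(-14, 45, -2) = -14
top (MAX): max(23, 4, 22, -14) = 23
MAX at top wants the highest of {P=23, Q=4, R=22, S=-14}, so chooses P.

P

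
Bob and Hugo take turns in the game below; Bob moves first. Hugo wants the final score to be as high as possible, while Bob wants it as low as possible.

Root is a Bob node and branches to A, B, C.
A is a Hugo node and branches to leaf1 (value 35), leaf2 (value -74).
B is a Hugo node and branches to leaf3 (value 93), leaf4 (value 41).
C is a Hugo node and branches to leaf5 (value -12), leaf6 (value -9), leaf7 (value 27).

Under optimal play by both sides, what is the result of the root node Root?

A (Hugo): max(35, -74) = 35
B (Hugo): max(93, 41) = 93
C (Hugo): max(-12, -9, 27) = 27
Root (Bob): min(35, 93, 27) = 27

27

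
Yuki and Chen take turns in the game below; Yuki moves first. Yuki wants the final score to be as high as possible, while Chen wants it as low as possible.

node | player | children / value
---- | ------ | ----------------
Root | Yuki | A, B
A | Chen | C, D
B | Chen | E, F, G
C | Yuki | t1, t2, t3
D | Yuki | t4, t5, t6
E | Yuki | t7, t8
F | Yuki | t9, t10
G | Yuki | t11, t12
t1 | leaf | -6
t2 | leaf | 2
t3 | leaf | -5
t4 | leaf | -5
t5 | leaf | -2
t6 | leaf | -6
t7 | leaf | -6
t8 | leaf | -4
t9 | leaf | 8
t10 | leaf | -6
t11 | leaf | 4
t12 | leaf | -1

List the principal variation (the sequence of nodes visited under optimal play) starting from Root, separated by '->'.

Root -> A -> D -> t5

C (Yuki): max(-6, 2, -5) = 2
D (Yuki): max(-5, -2, -6) = -2
A (Chen): min(2, -2) = -2
E (Yuki): max(-6, -4) = -4
F (Yuki): max(8, -6) = 8
G (Yuki): max(4, -1) = 4
B (Chen): min(-4, 8, 4) = -4
Root (Yuki): max(-2, -4) = -2
At Root, Yuki picks A (highest: -2).
At A, Chen picks D (lowest: -2).
At D, Yuki picks t5 (highest: -2).
Terminal value -2.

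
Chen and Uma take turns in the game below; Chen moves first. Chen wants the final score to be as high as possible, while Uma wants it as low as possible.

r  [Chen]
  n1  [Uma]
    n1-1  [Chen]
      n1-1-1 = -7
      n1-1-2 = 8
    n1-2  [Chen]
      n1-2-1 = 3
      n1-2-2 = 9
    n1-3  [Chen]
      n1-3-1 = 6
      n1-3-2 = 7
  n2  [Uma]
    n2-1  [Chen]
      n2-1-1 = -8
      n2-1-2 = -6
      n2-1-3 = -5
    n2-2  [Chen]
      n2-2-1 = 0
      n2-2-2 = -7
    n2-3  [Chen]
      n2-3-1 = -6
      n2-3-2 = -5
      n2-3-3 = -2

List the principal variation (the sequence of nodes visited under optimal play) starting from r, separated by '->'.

n1-1 (Chen): max(-7, 8) = 8
n1-2 (Chen): max(3, 9) = 9
n1-3 (Chen): max(6, 7) = 7
n1 (Uma): min(8, 9, 7) = 7
n2-1 (Chen): max(-8, -6, -5) = -5
n2-2 (Chen): max(0, -7) = 0
n2-3 (Chen): max(-6, -5, -2) = -2
n2 (Uma): min(-5, 0, -2) = -5
r (Chen): max(7, -5) = 7
At r, Chen picks n1 (highest: 7).
At n1, Uma picks n1-3 (lowest: 7).
At n1-3, Chen picks n1-3-2 (highest: 7).
Terminal value 7.

r -> n1 -> n1-3 -> n1-3-2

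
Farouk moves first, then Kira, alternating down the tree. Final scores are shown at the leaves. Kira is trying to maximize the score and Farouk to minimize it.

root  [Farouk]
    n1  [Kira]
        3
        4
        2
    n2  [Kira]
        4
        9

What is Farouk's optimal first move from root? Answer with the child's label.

n1

n1 (Kira): max(3, 4, 2) = 4
n2 (Kira): max(4, 9) = 9
root (Farouk): min(4, 9) = 4
Farouk at root wants the lowest of {n1=4, n2=9}, so chooses n1.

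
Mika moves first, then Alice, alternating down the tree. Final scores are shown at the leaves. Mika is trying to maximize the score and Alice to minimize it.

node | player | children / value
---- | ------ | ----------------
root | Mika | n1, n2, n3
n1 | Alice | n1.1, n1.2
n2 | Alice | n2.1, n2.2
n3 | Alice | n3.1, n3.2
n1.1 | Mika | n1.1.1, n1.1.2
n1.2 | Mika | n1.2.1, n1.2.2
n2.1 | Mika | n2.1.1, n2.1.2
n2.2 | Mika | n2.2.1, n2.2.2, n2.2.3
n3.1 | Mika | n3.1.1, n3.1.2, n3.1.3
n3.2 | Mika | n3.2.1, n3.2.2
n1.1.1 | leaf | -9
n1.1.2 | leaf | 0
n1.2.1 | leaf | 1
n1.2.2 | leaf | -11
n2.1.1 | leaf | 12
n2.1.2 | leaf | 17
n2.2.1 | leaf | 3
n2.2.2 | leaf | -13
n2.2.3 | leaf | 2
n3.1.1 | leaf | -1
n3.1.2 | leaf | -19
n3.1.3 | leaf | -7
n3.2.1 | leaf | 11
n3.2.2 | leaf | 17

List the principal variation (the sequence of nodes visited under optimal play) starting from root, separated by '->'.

n1.1 (Mika): max(-9, 0) = 0
n1.2 (Mika): max(1, -11) = 1
n1 (Alice): min(0, 1) = 0
n2.1 (Mika): max(12, 17) = 17
n2.2 (Mika): max(3, -13, 2) = 3
n2 (Alice): min(17, 3) = 3
n3.1 (Mika): max(-1, -19, -7) = -1
n3.2 (Mika): max(11, 17) = 17
n3 (Alice): min(-1, 17) = -1
root (Mika): max(0, 3, -1) = 3
At root, Mika picks n2 (highest: 3).
At n2, Alice picks n2.2 (lowest: 3).
At n2.2, Mika picks n2.2.1 (highest: 3).
Terminal value 3.

root -> n2 -> n2.2 -> n2.2.1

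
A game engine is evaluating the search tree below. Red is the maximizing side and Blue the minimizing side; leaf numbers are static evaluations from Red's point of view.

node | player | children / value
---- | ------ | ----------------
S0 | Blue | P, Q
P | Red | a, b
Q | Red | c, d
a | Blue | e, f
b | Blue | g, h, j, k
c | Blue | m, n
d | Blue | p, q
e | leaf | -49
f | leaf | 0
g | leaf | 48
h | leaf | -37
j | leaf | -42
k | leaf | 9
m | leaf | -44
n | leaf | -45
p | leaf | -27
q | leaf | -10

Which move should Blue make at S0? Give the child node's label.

P

a (Blue): min(-49, 0) = -49
b (Blue): min(48, -37, -42, 9) = -42
P (Red): max(-49, -42) = -42
c (Blue): min(-44, -45) = -45
d (Blue): min(-27, -10) = -27
Q (Red): max(-45, -27) = -27
S0 (Blue): min(-42, -27) = -42
Blue at S0 wants the lowest of {P=-42, Q=-27}, so chooses P.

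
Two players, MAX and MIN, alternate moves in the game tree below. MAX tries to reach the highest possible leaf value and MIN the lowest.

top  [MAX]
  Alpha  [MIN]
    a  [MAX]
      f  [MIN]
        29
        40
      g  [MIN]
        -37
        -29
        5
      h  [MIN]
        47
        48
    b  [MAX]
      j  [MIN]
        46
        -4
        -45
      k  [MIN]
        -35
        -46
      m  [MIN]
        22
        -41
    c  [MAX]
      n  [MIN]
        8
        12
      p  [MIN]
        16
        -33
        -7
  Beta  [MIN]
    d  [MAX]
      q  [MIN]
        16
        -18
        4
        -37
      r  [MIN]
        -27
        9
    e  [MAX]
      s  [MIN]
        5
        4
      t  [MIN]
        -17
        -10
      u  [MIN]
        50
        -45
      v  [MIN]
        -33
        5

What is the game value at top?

f (MIN): min(29, 40) = 29
g (MIN): min(-37, -29, 5) = -37
h (MIN): min(47, 48) = 47
a (MAX): max(29, -37, 47) = 47
j (MIN): min(46, -4, -45) = -45
k (MIN): min(-35, -46) = -46
m (MIN): min(22, -41) = -41
b (MAX): max(-45, -46, -41) = -41
n (MIN): min(8, 12) = 8
p (MIN): min(16, -33, -7) = -33
c (MAX): max(8, -33) = 8
Alpha (MIN): min(47, -41, 8) = -41
q (MIN): min(16, -18, 4, -37) = -37
r (MIN): min(-27, 9) = -27
d (MAX): max(-37, -27) = -27
s (MIN): min(5, 4) = 4
t (MIN): min(-17, -10) = -17
u (MIN): min(50, -45) = -45
v (MIN): min(-33, 5) = -33
e (MAX): max(4, -17, -45, -33) = 4
Beta (MIN): min(-27, 4) = -27
top (MAX): max(-41, -27) = -27

-27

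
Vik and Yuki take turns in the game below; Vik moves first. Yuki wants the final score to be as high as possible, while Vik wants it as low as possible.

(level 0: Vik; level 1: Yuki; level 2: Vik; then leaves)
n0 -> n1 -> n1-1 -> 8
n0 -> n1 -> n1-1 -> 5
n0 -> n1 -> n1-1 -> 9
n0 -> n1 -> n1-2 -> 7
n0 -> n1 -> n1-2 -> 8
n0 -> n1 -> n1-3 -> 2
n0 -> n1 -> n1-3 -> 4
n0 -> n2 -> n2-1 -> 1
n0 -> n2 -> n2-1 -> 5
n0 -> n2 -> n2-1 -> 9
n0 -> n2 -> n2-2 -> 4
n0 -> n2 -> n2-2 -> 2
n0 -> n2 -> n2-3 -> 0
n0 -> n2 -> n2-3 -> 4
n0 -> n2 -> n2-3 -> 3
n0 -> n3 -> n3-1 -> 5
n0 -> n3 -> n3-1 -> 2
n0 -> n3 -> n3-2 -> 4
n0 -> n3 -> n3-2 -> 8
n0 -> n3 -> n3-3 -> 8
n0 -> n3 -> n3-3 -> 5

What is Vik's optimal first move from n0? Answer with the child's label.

n1-1 (Vik): min(8, 5, 9) = 5
n1-2 (Vik): min(7, 8) = 7
n1-3 (Vik): min(2, 4) = 2
n1 (Yuki): max(5, 7, 2) = 7
n2-1 (Vik): min(1, 5, 9) = 1
n2-2 (Vik): min(4, 2) = 2
n2-3 (Vik): min(0, 4, 3) = 0
n2 (Yuki): max(1, 2, 0) = 2
n3-1 (Vik): min(5, 2) = 2
n3-2 (Vik): min(4, 8) = 4
n3-3 (Vik): min(8, 5) = 5
n3 (Yuki): max(2, 4, 5) = 5
n0 (Vik): min(7, 2, 5) = 2
Vik at n0 wants the lowest of {n1=7, n2=2, n3=5}, so chooses n2.

n2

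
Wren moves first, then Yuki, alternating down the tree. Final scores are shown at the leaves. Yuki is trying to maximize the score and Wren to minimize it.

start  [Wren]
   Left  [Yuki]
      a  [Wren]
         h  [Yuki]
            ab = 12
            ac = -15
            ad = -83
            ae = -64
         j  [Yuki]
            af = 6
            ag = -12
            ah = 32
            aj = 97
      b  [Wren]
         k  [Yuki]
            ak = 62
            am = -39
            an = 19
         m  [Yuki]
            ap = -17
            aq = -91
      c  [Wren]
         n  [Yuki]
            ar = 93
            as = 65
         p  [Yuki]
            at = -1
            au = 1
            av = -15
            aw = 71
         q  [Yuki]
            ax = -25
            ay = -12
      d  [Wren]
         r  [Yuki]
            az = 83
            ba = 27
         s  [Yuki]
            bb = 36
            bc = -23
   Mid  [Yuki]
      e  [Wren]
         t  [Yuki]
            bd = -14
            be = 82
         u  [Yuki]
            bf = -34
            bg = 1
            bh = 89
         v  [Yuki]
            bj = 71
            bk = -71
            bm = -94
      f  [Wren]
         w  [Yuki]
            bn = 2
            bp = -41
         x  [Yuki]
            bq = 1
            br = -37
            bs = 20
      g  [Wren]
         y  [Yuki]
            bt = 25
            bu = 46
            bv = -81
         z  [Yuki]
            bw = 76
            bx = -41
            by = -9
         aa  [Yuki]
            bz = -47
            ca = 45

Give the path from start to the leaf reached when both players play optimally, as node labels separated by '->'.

start -> Left -> d -> s -> bb

h (Yuki): max(12, -15, -83, -64) = 12
j (Yuki): max(6, -12, 32, 97) = 97
a (Wren): min(12, 97) = 12
k (Yuki): max(62, -39, 19) = 62
m (Yuki): max(-17, -91) = -17
b (Wren): min(62, -17) = -17
n (Yuki): max(93, 65) = 93
p (Yuki): max(-1, 1, -15, 71) = 71
q (Yuki): max(-25, -12) = -12
c (Wren): min(93, 71, -12) = -12
r (Yuki): max(83, 27) = 83
s (Yuki): max(36, -23) = 36
d (Wren): min(83, 36) = 36
Left (Yuki): max(12, -17, -12, 36) = 36
t (Yuki): max(-14, 82) = 82
u (Yuki): max(-34, 1, 89) = 89
v (Yuki): max(71, -71, -94) = 71
e (Wren): min(82, 89, 71) = 71
w (Yuki): max(2, -41) = 2
x (Yuki): max(1, -37, 20) = 20
f (Wren): min(2, 20) = 2
y (Yuki): max(25, 46, -81) = 46
z (Yuki): max(76, -41, -9) = 76
aa (Yuki): max(-47, 45) = 45
g (Wren): min(46, 76, 45) = 45
Mid (Yuki): max(71, 2, 45) = 71
start (Wren): min(36, 71) = 36
At start, Wren picks Left (lowest: 36).
At Left, Yuki picks d (highest: 36).
At d, Wren picks s (lowest: 36).
At s, Yuki picks bb (highest: 36).
Terminal value 36.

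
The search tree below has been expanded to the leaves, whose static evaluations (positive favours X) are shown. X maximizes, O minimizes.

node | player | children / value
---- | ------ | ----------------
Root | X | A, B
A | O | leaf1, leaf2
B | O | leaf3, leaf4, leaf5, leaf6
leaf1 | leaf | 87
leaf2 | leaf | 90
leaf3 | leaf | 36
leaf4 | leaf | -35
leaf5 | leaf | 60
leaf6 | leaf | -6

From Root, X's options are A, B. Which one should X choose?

A

A (O): min(87, 90) = 87
B (O): min(36, -35, 60, -6) = -35
Root (X): max(87, -35) = 87
X at Root wants the highest of {A=87, B=-35}, so chooses A.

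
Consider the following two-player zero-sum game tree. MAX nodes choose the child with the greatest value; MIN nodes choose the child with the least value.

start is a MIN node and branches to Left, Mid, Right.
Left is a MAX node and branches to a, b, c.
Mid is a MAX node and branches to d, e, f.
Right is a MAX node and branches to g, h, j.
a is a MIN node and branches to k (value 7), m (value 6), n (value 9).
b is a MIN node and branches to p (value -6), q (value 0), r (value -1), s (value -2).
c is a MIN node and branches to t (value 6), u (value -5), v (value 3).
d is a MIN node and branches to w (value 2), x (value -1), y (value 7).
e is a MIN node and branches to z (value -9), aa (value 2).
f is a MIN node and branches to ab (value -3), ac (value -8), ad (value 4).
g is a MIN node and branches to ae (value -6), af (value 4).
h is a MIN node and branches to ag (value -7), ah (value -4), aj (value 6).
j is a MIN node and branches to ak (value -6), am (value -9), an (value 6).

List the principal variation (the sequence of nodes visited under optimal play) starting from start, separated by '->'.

start -> Right -> g -> ae

a (MIN): min(7, 6, 9) = 6
b (MIN): min(-6, 0, -1, -2) = -6
c (MIN): min(6, -5, 3) = -5
Left (MAX): max(6, -6, -5) = 6
d (MIN): min(2, -1, 7) = -1
e (MIN): min(-9, 2) = -9
f (MIN): min(-3, -8, 4) = -8
Mid (MAX): max(-1, -9, -8) = -1
g (MIN): min(-6, 4) = -6
h (MIN): min(-7, -4, 6) = -7
j (MIN): min(-6, -9, 6) = -9
Right (MAX): max(-6, -7, -9) = -6
start (MIN): min(6, -1, -6) = -6
At start, MIN picks Right (lowest: -6).
At Right, MAX picks g (highest: -6).
At g, MIN picks ae (lowest: -6).
Terminal value -6.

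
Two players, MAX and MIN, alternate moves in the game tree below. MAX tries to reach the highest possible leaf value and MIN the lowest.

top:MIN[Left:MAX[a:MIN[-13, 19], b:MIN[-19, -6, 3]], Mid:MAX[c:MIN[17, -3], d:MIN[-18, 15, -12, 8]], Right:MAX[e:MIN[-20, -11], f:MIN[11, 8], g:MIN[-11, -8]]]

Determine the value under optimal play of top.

-13

a (MIN): min(-13, 19) = -13
b (MIN): min(-19, -6, 3) = -19
Left (MAX): max(-13, -19) = -13
c (MIN): min(17, -3) = -3
d (MIN): min(-18, 15, -12, 8) = -18
Mid (MAX): max(-3, -18) = -3
e (MIN): min(-20, -11) = -20
f (MIN): min(11, 8) = 8
g (MIN): min(-11, -8) = -11
Right (MAX): max(-20, 8, -11) = 8
top (MIN): min(-13, -3, 8) = -13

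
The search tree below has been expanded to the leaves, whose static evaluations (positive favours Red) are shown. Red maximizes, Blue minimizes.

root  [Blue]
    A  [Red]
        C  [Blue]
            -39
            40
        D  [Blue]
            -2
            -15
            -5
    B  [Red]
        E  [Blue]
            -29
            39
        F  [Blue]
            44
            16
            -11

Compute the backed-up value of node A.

C (Blue): min(-39, 40) = -39
D (Blue): min(-2, -15, -5) = -15
A (Red): max(-39, -15) = -15

-15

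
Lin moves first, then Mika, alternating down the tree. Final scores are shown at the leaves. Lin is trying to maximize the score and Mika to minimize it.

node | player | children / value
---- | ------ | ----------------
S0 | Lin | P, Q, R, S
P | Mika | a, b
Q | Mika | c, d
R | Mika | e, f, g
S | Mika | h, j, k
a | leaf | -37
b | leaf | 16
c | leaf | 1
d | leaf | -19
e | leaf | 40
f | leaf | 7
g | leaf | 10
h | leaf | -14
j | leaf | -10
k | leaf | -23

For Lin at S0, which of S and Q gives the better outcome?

S (Mika): min(-14, -10, -23) = -23
Q (Mika): min(1, -19) = -19
Lin prefers the higher value; S=-23, Q=-19. Q is better since -19 > -23.

Q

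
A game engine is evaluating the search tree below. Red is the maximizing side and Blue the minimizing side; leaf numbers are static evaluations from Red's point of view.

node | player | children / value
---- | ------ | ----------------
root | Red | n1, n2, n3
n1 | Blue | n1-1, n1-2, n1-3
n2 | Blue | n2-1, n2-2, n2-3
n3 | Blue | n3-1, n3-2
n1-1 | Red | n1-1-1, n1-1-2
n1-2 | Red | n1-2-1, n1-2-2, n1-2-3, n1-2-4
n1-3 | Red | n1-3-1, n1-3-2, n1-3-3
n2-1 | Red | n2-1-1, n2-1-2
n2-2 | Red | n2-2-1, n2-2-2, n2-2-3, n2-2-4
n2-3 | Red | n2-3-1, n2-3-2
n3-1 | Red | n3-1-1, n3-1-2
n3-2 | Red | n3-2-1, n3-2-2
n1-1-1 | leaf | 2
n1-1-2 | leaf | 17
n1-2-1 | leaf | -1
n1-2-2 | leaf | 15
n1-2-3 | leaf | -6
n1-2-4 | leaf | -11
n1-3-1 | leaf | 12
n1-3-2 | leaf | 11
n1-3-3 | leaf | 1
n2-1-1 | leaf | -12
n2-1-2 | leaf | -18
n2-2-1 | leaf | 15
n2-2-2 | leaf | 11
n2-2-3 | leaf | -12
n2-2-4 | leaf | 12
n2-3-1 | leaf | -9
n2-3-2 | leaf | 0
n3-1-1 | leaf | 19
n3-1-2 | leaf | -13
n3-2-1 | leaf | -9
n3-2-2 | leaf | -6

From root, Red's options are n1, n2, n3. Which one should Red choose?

n1

n1-1 (Red): max(2, 17) = 17
n1-2 (Red): max(-1, 15, -6, -11) = 15
n1-3 (Red): max(12, 11, 1) = 12
n1 (Blue): min(17, 15, 12) = 12
n2-1 (Red): max(-12, -18) = -12
n2-2 (Red): max(15, 11, -12, 12) = 15
n2-3 (Red): max(-9, 0) = 0
n2 (Blue): min(-12, 15, 0) = -12
n3-1 (Red): max(19, -13) = 19
n3-2 (Red): max(-9, -6) = -6
n3 (Blue): min(19, -6) = -6
root (Red): max(12, -12, -6) = 12
Red at root wants the highest of {n1=12, n2=-12, n3=-6}, so chooses n1.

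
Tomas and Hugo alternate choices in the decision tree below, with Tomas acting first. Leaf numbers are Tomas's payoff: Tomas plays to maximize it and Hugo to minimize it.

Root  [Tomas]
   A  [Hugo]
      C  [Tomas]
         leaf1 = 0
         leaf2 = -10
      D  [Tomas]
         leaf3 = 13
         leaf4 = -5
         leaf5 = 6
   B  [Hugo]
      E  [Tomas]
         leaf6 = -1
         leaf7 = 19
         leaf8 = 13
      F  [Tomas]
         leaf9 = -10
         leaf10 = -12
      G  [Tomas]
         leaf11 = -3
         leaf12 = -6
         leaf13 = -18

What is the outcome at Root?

C (Tomas): max(0, -10) = 0
D (Tomas): max(13, -5, 6) = 13
A (Hugo): min(0, 13) = 0
E (Tomas): max(-1, 19, 13) = 19
F (Tomas): max(-10, -12) = -10
G (Tomas): max(-3, -6, -18) = -3
B (Hugo): min(19, -10, -3) = -10
Root (Tomas): max(0, -10) = 0

0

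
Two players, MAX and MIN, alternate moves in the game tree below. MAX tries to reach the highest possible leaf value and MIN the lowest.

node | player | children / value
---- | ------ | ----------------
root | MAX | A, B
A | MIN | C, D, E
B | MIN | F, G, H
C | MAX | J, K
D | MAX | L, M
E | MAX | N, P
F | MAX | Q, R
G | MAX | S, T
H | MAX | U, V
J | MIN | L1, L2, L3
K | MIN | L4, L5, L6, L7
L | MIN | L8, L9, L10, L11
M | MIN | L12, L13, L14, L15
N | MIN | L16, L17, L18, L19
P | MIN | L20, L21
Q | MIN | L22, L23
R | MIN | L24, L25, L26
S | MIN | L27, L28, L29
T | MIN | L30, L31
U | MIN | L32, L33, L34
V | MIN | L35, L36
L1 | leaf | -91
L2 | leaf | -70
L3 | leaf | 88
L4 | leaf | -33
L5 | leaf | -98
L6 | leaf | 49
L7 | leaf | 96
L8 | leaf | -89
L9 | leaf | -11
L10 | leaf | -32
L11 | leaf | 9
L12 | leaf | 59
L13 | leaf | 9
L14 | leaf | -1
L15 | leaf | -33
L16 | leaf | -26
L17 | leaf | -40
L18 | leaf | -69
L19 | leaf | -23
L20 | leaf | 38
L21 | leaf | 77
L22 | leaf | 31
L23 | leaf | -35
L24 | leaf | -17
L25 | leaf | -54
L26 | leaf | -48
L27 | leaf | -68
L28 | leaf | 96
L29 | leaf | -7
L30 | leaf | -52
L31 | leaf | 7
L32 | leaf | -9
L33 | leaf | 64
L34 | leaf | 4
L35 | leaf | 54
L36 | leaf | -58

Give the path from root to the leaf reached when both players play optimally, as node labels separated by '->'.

root -> B -> G -> T -> L30

J (MIN): min(-91, -70, 88) = -91
K (MIN): min(-33, -98, 49, 96) = -98
C (MAX): max(-91, -98) = -91
L (MIN): min(-89, -11, -32, 9) = -89
M (MIN): min(59, 9, -1, -33) = -33
D (MAX): max(-89, -33) = -33
N (MIN): min(-26, -40, -69, -23) = -69
P (MIN): min(38, 77) = 38
E (MAX): max(-69, 38) = 38
A (MIN): min(-91, -33, 38) = -91
Q (MIN): min(31, -35) = -35
R (MIN): min(-17, -54, -48) = -54
F (MAX): max(-35, -54) = -35
S (MIN): min(-68, 96, -7) = -68
T (MIN): min(-52, 7) = -52
G (MAX): max(-68, -52) = -52
U (MIN): min(-9, 64, 4) = -9
V (MIN): min(54, -58) = -58
H (MAX): max(-9, -58) = -9
B (MIN): min(-35, -52, -9) = -52
root (MAX): max(-91, -52) = -52
At root, MAX picks B (highest: -52).
At B, MIN picks G (lowest: -52).
At G, MAX picks T (highest: -52).
At T, MIN picks L30 (lowest: -52).
Terminal value -52.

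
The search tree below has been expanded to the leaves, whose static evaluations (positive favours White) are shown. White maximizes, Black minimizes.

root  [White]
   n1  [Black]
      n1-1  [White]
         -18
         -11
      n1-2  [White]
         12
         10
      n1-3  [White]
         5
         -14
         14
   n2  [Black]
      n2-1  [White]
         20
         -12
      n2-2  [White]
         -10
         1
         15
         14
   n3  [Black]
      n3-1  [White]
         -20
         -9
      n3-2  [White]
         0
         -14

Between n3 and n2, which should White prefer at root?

n2

n3-1 (White): max(-20, -9) = -9
n3-2 (White): max(0, -14) = 0
n3 (Black): min(-9, 0) = -9
n2-1 (White): max(20, -12) = 20
n2-2 (White): max(-10, 1, 15, 14) = 15
n2 (Black): min(20, 15) = 15
White prefers the higher value; n3=-9, n2=15. n2 is better since 15 > -9.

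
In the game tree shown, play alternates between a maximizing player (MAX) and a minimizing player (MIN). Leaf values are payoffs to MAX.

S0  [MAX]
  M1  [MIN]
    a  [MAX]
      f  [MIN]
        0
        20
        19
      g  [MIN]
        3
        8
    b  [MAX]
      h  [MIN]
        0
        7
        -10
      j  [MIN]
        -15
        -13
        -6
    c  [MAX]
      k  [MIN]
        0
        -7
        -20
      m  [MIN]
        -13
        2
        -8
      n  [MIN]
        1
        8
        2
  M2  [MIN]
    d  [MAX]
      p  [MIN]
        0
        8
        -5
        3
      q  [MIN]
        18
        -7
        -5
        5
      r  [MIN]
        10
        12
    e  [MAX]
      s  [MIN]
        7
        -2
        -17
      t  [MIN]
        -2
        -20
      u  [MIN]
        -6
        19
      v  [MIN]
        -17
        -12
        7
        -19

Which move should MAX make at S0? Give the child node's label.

M2

f (MIN): min(0, 20, 19) = 0
g (MIN): min(3, 8) = 3
a (MAX): max(0, 3) = 3
h (MIN): min(0, 7, -10) = -10
j (MIN): min(-15, -13, -6) = -15
b (MAX): max(-10, -15) = -10
k (MIN): min(0, -7, -20) = -20
m (MIN): min(-13, 2, -8) = -13
n (MIN): min(1, 8, 2) = 1
c (MAX): max(-20, -13, 1) = 1
M1 (MIN): min(3, -10, 1) = -10
p (MIN): min(0, 8, -5, 3) = -5
q (MIN): min(18, -7, -5, 5) = -7
r (MIN): min(10, 12) = 10
d (MAX): max(-5, -7, 10) = 10
s (MIN): min(7, -2, -17) = -17
t (MIN): min(-2, -20) = -20
u (MIN): min(-6, 19) = -6
v (MIN): min(-17, -12, 7, -19) = -19
e (MAX): max(-17, -20, -6, -19) = -6
M2 (MIN): min(10, -6) = -6
S0 (MAX): max(-10, -6) = -6
MAX at S0 wants the highest of {M1=-10, M2=-6}, so chooses M2.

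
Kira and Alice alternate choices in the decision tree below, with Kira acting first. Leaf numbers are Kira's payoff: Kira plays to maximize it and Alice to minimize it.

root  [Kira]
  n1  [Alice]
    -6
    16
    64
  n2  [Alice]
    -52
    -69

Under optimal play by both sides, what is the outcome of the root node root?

n1 (Alice): min(-6, 16, 64) = -6
n2 (Alice): min(-52, -69) = -69
root (Kira): max(-6, -69) = -6

-6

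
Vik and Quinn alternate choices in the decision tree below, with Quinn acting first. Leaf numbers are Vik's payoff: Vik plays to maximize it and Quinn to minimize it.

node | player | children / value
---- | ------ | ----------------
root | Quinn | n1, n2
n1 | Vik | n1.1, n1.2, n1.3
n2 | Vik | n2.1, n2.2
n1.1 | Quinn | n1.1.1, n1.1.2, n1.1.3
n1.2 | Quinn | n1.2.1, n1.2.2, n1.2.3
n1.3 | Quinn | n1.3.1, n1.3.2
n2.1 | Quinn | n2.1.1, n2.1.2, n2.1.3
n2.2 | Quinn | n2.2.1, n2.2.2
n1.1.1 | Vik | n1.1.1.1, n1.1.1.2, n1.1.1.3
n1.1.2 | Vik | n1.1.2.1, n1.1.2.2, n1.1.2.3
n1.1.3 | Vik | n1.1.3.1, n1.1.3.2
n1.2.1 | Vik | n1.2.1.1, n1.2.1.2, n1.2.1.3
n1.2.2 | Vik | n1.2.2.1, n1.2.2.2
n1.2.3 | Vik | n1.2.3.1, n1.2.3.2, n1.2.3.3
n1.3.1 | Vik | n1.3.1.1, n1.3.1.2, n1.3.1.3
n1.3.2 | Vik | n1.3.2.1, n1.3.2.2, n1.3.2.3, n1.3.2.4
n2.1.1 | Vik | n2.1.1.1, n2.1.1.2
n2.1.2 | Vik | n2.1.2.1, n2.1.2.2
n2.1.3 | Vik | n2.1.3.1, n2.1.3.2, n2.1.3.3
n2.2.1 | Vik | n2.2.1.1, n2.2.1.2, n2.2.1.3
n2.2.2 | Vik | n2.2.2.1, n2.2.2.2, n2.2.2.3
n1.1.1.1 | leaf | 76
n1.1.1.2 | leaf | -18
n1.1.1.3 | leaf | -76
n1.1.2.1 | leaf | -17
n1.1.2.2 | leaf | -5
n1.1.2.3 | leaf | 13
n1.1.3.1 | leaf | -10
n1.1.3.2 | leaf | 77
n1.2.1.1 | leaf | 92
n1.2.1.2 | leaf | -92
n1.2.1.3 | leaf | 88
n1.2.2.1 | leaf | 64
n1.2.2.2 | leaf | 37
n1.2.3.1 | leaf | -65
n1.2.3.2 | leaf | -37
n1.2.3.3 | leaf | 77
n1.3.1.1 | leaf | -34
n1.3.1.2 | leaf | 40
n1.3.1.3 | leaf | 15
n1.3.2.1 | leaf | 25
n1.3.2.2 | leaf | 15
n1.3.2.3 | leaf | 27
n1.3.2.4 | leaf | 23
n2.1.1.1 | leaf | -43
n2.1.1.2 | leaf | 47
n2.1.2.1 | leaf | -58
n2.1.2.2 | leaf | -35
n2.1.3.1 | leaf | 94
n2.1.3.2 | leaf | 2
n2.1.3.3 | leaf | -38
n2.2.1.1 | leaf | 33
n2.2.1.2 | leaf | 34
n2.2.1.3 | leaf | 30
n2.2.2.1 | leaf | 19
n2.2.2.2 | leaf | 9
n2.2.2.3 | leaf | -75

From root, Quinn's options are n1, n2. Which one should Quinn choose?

n1.1.1 (Vik): max(76, -18, -76) = 76
n1.1.2 (Vik): max(-17, -5, 13) = 13
n1.1.3 (Vik): max(-10, 77) = 77
n1.1 (Quinn): min(76, 13, 77) = 13
n1.2.1 (Vik): max(92, -92, 88) = 92
n1.2.2 (Vik): max(64, 37) = 64
n1.2.3 (Vik): max(-65, -37, 77) = 77
n1.2 (Quinn): min(92, 64, 77) = 64
n1.3.1 (Vik): max(-34, 40, 15) = 40
n1.3.2 (Vik): max(25, 15, 27, 23) = 27
n1.3 (Quinn): min(40, 27) = 27
n1 (Vik): max(13, 64, 27) = 64
n2.1.1 (Vik): max(-43, 47) = 47
n2.1.2 (Vik): max(-58, -35) = -35
n2.1.3 (Vik): max(94, 2, -38) = 94
n2.1 (Quinn): min(47, -35, 94) = -35
n2.2.1 (Vik): max(33, 34, 30) = 34
n2.2.2 (Vik): max(19, 9, -75) = 19
n2.2 (Quinn): min(34, 19) = 19
n2 (Vik): max(-35, 19) = 19
root (Quinn): min(64, 19) = 19
Quinn at root wants the lowest of {n1=64, n2=19}, so chooses n2.

n2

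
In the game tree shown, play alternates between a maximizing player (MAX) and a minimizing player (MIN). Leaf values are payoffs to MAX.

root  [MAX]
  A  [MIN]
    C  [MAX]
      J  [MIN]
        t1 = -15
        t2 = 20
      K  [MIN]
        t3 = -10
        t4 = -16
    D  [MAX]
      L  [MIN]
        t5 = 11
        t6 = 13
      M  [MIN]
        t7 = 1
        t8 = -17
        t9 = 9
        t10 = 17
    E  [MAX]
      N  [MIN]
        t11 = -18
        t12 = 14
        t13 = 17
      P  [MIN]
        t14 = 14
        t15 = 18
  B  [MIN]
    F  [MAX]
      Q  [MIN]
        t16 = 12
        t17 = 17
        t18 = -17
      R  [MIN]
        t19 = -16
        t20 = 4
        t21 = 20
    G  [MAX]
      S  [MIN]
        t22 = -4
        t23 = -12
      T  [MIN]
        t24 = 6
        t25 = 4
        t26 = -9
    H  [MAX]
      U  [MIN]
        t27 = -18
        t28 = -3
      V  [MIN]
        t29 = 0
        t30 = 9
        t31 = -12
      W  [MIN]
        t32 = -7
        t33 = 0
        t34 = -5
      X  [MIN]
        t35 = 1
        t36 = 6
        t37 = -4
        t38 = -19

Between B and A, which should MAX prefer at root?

Q (MIN): min(12, 17, -17) = -17
R (MIN): min(-16, 4, 20) = -16
F (MAX): max(-17, -16) = -16
S (MIN): min(-4, -12) = -12
T (MIN): min(6, 4, -9) = -9
G (MAX): max(-12, -9) = -9
U (MIN): min(-18, -3) = -18
V (MIN): min(0, 9, -12) = -12
W (MIN): min(-7, 0, -5) = -7
X (MIN): min(1, 6, -4, -19) = -19
H (MAX): max(-18, -12, -7, -19) = -7
B (MIN): min(-16, -9, -7) = -16
J (MIN): min(-15, 20) = -15
K (MIN): min(-10, -16) = -16
C (MAX): max(-15, -16) = -15
L (MIN): min(11, 13) = 11
M (MIN): min(1, -17, 9, 17) = -17
D (MAX): max(11, -17) = 11
N (MIN): min(-18, 14, 17) = -18
P (MIN): min(14, 18) = 14
E (MAX): max(-18, 14) = 14
A (MIN): min(-15, 11, 14) = -15
MAX prefers the higher value; B=-16, A=-15. A is better since -15 > -16.

A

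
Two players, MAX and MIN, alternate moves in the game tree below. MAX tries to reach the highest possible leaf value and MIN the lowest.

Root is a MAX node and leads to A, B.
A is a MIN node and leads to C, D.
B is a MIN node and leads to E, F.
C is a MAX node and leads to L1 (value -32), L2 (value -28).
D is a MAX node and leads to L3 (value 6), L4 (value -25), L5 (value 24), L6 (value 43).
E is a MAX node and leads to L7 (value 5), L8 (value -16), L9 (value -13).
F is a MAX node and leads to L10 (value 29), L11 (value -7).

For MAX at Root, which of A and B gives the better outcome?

B

C (MAX): max(-32, -28) = -28
D (MAX): max(6, -25, 24, 43) = 43
A (MIN): min(-28, 43) = -28
E (MAX): max(5, -16, -13) = 5
F (MAX): max(29, -7) = 29
B (MIN): min(5, 29) = 5
MAX prefers the higher value; A=-28, B=5. B is better since 5 > -28.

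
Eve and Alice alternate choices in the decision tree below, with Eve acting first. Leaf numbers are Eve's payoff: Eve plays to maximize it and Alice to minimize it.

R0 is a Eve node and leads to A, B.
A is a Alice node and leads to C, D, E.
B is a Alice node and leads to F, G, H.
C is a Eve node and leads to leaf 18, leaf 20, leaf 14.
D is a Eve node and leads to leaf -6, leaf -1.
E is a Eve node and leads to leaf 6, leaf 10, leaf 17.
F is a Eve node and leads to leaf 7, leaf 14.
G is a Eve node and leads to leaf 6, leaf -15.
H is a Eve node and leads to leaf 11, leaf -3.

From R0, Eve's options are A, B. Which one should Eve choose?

B

C (Eve): max(18, 20, 14) = 20
D (Eve): max(-6, -1) = -1
E (Eve): max(6, 10, 17) = 17
A (Alice): min(20, -1, 17) = -1
F (Eve): max(7, 14) = 14
G (Eve): max(6, -15) = 6
H (Eve): max(11, -3) = 11
B (Alice): min(14, 6, 11) = 6
R0 (Eve): max(-1, 6) = 6
Eve at R0 wants the highest of {A=-1, B=6}, so chooses B.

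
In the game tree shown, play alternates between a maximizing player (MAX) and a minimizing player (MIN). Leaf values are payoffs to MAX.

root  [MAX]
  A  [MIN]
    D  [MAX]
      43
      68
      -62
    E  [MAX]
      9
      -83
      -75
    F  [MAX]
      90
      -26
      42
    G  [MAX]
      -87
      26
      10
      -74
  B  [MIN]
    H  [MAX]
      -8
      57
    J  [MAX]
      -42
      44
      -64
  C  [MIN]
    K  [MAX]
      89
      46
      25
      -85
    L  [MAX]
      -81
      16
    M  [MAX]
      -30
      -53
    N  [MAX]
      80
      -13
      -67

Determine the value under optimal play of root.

44

D (MAX): max(43, 68, -62) = 68
E (MAX): max(9, -83, -75) = 9
F (MAX): max(90, -26, 42) = 90
G (MAX): max(-87, 26, 10, -74) = 26
A (MIN): min(68, 9, 90, 26) = 9
H (MAX): max(-8, 57) = 57
J (MAX): max(-42, 44, -64) = 44
B (MIN): min(57, 44) = 44
K (MAX): max(89, 46, 25, -85) = 89
L (MAX): max(-81, 16) = 16
M (MAX): max(-30, -53) = -30
N (MAX): max(80, -13, -67) = 80
C (MIN): min(89, 16, -30, 80) = -30
root (MAX): max(9, 44, -30) = 44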